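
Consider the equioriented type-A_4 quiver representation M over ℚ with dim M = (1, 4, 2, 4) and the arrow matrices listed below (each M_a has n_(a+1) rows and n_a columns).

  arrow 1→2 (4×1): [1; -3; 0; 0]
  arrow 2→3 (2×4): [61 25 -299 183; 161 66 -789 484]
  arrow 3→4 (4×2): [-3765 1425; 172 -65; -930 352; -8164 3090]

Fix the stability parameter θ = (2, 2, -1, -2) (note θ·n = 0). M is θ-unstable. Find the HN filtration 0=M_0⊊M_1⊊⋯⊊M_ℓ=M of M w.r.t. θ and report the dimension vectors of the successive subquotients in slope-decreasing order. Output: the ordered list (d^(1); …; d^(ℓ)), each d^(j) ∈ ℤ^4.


Via rank(M_{q-1}∘⋯∘M_p): M ≅ I[1,4], I[2,2]^2, I[2,4], I[4,4]^2.
μ_θ-semistable layers: μ^(1)=2; μ^(2)=1/4; μ^(3)=-1/3; μ^(4)=-2

((0, 2, 0, 0); (1, 1, 1, 1); (0, 1, 1, 1); (0, 0, 0, 2))


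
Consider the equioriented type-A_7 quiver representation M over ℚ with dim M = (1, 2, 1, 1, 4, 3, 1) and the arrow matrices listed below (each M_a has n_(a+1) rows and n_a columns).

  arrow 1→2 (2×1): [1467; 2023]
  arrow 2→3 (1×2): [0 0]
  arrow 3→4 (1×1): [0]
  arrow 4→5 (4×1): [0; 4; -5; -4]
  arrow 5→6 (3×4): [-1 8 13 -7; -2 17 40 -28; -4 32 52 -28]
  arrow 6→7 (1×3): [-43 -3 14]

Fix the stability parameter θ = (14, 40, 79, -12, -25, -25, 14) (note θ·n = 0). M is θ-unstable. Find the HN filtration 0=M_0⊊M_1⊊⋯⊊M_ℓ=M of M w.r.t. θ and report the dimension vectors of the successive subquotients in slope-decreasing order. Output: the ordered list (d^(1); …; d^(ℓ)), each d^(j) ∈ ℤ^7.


Via rank(M_{q-1}∘⋯∘M_p): M ≅ I[1,2], I[2,2], I[3,3], I[4,7], I[5,5]^2, I[5,6], I[6,6].
μ_θ-semistable layers: μ^(1)=79; μ^(2)=40; μ^(3)=14; μ^(4)=-62/3; μ^(5)=-25

((0, 0, 1, 0, 0, 0, 0); (0, 2, 0, 0, 0, 0, 0); (1, 0, 0, 0, 0, 0, 1); (0, 0, 0, 1, 1, 1, 0); (0, 0, 0, 0, 3, 2, 0))


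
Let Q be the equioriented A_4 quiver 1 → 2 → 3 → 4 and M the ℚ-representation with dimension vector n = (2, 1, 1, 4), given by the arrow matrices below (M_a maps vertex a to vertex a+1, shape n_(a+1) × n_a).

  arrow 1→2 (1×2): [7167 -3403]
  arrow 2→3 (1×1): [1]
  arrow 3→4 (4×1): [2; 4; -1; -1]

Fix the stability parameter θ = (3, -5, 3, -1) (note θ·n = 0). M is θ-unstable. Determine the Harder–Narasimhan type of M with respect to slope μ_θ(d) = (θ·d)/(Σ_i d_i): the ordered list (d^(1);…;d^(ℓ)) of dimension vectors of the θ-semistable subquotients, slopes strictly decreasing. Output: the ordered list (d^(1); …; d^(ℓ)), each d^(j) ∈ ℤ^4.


Barcode: M ≅ I[1,1], I[1,4], I[4,4]^3. HN layers by μ_θ (3 steps, strictly decreasing):
  μ^(1)=3; μ^(2)=1; μ^(3)=-1

((1, 0, 0, 0); (0, 0, 1, 1); (1, 1, 0, 3))


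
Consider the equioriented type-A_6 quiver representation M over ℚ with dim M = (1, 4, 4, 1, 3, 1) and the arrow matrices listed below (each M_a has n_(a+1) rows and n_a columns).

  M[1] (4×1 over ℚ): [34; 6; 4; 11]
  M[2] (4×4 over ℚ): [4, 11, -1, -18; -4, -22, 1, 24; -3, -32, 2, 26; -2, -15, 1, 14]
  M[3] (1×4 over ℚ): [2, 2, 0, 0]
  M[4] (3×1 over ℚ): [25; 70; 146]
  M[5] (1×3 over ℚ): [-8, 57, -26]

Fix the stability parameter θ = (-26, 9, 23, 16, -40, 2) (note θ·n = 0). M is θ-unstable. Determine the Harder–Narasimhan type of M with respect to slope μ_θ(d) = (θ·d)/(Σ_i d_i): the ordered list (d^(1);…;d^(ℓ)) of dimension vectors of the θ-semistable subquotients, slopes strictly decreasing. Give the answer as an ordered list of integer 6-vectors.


Barcode: M ≅ I[1,2], I[2,3]^2, I[2,6], I[3,3], I[5,5]^2. HN layers by μ_θ (5 steps, strictly decreasing):
  μ^(1)=23; μ^(2)=9; μ^(3)=2; μ^(4)=-26; μ^(5)=-40

((0, 0, 3, 0, 0, 0); (0, 3, 0, 0, 0, 0); (0, 1, 1, 1, 1, 1); (1, 0, 0, 0, 0, 0); (0, 0, 0, 0, 2, 0))


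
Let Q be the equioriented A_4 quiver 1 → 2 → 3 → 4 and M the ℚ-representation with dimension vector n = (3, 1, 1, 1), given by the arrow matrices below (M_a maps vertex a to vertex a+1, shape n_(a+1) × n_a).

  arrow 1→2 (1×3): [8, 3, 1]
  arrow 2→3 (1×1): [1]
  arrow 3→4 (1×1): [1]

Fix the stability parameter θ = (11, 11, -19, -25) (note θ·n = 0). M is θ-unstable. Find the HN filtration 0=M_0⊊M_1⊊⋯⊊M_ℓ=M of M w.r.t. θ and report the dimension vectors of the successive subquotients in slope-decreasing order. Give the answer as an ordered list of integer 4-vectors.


Interval decomposition of M: I[1,1]^2, I[1,4].
HN type (ℓ=2): μ^(1)=11; μ^(2)=-11/2

((2, 0, 0, 0); (1, 1, 1, 1))


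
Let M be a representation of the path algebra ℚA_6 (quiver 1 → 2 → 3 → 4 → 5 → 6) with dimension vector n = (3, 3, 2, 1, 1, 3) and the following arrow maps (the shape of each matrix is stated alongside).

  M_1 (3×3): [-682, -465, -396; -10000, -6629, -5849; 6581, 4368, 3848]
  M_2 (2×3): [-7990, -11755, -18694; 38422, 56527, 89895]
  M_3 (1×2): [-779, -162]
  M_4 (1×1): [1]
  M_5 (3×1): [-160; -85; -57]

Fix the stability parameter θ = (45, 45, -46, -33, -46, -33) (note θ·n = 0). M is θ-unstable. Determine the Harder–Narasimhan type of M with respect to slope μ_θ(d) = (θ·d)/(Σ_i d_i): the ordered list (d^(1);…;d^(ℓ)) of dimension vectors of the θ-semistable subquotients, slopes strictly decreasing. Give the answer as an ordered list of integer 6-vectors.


Barcode: M ≅ I[1,2], I[1,3], I[1,6], I[6,6]^2. HN layers by μ_θ (4 steps, strictly decreasing):
  μ^(1)=45; μ^(2)=44/3; μ^(3)=-34/3; μ^(4)=-33

((1, 1, 0, 0, 0, 0); (1, 1, 1, 0, 0, 0); (1, 1, 1, 1, 1, 1); (0, 0, 0, 0, 0, 2))


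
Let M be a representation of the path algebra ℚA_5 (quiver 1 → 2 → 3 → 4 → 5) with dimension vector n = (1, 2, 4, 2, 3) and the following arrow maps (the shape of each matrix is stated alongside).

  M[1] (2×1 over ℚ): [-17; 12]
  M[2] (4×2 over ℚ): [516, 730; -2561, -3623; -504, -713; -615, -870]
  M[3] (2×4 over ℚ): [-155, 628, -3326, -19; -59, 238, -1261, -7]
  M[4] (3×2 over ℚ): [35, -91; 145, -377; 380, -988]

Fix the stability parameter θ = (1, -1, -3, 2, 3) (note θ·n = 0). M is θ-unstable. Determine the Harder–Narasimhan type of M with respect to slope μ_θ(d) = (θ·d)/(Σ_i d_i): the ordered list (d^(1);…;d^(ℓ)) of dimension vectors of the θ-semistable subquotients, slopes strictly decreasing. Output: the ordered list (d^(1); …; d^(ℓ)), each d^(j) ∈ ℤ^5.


Interval decomposition of M: I[1,5], I[2,4], I[3,3]^2, I[5,5]^2.
HN type (ℓ=5): μ^(1)=3; μ^(2)=2; μ^(3)=-1; μ^(4)=-2; μ^(5)=-3

((0, 0, 0, 0, 3); (0, 0, 0, 2, 0); (1, 1, 1, 0, 0); (0, 1, 1, 0, 0); (0, 0, 2, 0, 0))


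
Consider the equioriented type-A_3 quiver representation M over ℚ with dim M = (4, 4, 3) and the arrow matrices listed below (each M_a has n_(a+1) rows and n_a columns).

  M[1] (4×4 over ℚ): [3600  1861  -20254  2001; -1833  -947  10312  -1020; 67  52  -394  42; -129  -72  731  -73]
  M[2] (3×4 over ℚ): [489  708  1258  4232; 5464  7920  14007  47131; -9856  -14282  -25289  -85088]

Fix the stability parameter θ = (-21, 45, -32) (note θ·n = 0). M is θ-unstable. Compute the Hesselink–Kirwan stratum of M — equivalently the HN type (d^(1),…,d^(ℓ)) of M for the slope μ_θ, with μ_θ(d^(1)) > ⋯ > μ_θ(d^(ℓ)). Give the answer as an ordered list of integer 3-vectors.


Via rank(M_{q-1}∘⋯∘M_p): M ≅ I[1,2], I[1,3]^3.
μ_θ-semistable layers: μ^(1)=45; μ^(2)=13/2; μ^(3)=-21

((0, 1, 0); (0, 3, 3); (4, 0, 0))


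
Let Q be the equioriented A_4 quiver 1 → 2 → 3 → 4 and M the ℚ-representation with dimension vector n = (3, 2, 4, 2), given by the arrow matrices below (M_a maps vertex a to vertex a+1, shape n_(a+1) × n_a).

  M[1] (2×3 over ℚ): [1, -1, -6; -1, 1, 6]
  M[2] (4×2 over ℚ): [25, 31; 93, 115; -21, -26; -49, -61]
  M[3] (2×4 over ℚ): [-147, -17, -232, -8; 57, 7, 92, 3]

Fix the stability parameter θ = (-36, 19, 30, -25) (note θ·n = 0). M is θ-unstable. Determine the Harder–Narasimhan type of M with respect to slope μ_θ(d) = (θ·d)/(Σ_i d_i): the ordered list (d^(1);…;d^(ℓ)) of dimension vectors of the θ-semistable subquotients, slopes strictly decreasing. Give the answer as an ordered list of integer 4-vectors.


Interval decomposition of M: I[1,1]^2, I[1,3], I[2,4], I[3,3], I[3,4].
HN type (ℓ=5): μ^(1)=30; μ^(2)=19; μ^(3)=8; μ^(4)=5/2; μ^(5)=-36

((0, 0, 2, 0); (0, 1, 0, 0); (0, 1, 1, 1); (0, 0, 1, 1); (3, 0, 0, 0))


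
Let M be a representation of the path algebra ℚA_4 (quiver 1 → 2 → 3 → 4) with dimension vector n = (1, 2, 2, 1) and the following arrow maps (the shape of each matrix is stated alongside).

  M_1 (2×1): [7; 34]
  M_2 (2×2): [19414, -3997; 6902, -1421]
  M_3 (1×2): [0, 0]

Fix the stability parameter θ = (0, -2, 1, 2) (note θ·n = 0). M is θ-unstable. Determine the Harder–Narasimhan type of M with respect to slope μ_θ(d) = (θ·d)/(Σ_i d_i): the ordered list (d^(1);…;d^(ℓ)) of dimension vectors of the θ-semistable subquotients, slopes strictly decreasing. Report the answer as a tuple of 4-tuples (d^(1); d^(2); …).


Barcode: M ≅ I[1,2], I[2,3], I[3,3], I[4,4]. HN layers by μ_θ (4 steps, strictly decreasing):
  μ^(1)=2; μ^(2)=1; μ^(3)=-1; μ^(4)=-2

((0, 0, 0, 1); (0, 0, 2, 0); (1, 1, 0, 0); (0, 1, 0, 0))


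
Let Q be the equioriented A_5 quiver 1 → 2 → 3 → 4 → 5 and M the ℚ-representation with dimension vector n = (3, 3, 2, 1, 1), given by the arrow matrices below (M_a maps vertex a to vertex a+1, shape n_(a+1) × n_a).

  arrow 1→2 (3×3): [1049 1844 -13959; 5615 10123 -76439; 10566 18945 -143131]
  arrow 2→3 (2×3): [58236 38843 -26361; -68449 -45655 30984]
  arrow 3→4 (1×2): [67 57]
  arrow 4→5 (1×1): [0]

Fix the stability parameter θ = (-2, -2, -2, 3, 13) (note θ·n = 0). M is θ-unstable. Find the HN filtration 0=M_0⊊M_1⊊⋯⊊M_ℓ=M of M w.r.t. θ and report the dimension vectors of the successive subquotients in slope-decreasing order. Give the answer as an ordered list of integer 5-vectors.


Interval decomposition of M: I[1,2], I[1,3], I[1,4], I[5,5].
HN type (ℓ=3): μ^(1)=13; μ^(2)=3; μ^(3)=-2

((0, 0, 0, 0, 1); (0, 0, 0, 1, 0); (3, 3, 2, 0, 0))


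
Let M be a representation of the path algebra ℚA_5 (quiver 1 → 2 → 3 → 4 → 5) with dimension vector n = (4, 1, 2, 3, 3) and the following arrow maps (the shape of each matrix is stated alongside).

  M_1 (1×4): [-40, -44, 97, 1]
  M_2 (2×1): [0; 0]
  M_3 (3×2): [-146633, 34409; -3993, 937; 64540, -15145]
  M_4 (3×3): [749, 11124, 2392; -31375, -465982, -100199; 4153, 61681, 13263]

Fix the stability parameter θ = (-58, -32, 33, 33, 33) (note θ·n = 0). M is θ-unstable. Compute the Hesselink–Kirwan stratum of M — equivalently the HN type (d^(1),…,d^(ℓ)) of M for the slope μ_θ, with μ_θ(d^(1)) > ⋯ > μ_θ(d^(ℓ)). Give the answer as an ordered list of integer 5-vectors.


Interval decomposition of M: I[1,1]^3, I[1,2], I[3,5]^2, I[4,5].
HN type (ℓ=3): μ^(1)=33; μ^(2)=-32; μ^(3)=-58

((0, 0, 2, 3, 3); (0, 1, 0, 0, 0); (4, 0, 0, 0, 0))


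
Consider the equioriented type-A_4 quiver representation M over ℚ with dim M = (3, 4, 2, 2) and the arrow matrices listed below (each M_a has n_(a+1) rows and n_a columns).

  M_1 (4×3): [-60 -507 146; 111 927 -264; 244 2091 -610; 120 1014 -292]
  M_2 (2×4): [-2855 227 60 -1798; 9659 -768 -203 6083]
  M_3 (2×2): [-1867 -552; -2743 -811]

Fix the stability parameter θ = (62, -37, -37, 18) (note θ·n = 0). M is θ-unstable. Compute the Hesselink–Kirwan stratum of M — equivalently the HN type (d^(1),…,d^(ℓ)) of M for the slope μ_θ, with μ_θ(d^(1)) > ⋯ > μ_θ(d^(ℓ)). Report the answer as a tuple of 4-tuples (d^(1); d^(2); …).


Interval decomposition of M: I[1,1], I[1,2], I[1,4], I[2,2], I[2,4].
HN type (ℓ=5): μ^(1)=62; μ^(2)=18; μ^(3)=25/2; μ^(4)=-4; μ^(5)=-37

((1, 0, 0, 0); (0, 0, 0, 2); (1, 1, 0, 0); (1, 1, 1, 0); (0, 2, 1, 0))


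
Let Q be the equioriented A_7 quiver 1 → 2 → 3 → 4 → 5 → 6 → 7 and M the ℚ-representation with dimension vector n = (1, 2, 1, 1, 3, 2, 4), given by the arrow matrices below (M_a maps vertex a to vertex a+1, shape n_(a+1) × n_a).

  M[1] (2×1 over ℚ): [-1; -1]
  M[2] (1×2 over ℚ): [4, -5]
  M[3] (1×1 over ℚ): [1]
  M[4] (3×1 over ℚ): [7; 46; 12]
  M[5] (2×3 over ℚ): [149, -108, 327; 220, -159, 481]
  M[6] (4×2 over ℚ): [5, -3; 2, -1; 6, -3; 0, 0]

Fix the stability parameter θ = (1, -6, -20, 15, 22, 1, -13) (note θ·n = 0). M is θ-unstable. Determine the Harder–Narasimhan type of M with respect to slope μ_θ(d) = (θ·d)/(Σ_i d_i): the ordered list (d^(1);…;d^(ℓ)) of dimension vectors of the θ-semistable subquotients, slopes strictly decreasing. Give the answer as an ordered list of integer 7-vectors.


Barcode: M ≅ I[1,7], I[2,2], I[5,5], I[5,7], I[7,7]^2. HN layers by μ_θ (6 steps, strictly decreasing):
  μ^(1)=22; μ^(2)=25/4; μ^(3)=10/3; μ^(4)=-6; μ^(5)=-25/3; μ^(6)=-13

((0, 0, 0, 0, 1, 0, 0); (0, 0, 0, 1, 1, 1, 1); (0, 0, 0, 0, 1, 1, 1); (0, 1, 0, 0, 0, 0, 0); (1, 1, 1, 0, 0, 0, 0); (0, 0, 0, 0, 0, 0, 2))


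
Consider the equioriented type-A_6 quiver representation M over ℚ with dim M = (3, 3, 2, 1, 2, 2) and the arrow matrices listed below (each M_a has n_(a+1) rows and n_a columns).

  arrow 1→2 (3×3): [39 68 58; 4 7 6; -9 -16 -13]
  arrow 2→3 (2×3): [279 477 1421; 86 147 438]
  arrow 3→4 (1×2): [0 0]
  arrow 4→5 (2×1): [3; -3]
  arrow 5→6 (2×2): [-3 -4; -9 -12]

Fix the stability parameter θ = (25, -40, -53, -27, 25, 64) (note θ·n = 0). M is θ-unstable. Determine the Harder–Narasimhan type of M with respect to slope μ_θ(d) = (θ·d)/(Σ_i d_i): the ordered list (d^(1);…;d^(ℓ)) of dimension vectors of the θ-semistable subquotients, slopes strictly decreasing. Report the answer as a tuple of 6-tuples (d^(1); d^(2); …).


Interval decomposition of M: I[1,2], I[1,3]^2, I[4,6], I[5,5], I[6,6].
HN type (ℓ=5): μ^(1)=64; μ^(2)=25; μ^(3)=-15/2; μ^(4)=-68/3; μ^(5)=-27

((0, 0, 0, 0, 0, 2); (0, 0, 0, 0, 2, 0); (1, 1, 0, 0, 0, 0); (2, 2, 2, 0, 0, 0); (0, 0, 0, 1, 0, 0))


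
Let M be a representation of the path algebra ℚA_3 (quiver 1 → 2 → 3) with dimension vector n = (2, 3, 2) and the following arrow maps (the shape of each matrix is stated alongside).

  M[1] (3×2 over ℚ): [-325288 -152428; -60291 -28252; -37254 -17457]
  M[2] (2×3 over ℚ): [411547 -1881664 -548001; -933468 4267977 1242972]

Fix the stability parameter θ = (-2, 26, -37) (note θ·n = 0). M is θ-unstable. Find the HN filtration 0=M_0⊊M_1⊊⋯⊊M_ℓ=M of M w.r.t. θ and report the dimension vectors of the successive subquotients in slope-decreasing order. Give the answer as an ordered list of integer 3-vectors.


Via rank(M_{q-1}∘⋯∘M_p): M ≅ I[1,3]^2, I[2,2].
μ_θ-semistable layers: μ^(1)=26; μ^(2)=-13/3

((0, 1, 0); (2, 2, 2))


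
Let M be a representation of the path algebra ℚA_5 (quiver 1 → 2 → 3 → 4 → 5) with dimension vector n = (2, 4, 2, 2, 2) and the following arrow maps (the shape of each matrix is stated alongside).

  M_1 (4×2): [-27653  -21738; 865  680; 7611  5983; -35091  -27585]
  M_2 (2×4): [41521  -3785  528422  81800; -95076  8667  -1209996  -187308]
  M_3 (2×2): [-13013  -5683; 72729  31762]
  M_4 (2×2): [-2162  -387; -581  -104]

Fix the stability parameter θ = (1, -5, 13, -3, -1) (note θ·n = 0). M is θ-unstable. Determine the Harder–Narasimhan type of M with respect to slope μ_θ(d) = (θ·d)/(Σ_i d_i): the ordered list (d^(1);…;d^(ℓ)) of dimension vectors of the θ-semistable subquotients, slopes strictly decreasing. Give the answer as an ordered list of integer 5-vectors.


Barcode: M ≅ I[1,2], I[1,5], I[2,2], I[2,5]. HN layers by μ_θ (3 steps, strictly decreasing):
  μ^(1)=3; μ^(2)=-2; μ^(3)=-5

((0, 0, 2, 2, 2); (2, 2, 0, 0, 0); (0, 2, 0, 0, 0))


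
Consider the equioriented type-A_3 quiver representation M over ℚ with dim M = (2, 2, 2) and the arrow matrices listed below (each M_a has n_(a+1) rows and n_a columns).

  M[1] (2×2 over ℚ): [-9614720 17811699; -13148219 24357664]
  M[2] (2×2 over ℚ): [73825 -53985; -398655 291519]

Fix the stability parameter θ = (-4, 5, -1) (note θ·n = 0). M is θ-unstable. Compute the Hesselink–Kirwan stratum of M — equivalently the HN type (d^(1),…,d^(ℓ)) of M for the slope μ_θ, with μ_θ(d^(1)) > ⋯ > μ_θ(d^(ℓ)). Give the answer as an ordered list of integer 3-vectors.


Interval decomposition of M: I[1,2], I[1,3], I[3,3].
HN type (ℓ=4): μ^(1)=5; μ^(2)=2; μ^(3)=-1; μ^(4)=-4

((0, 1, 0); (0, 1, 1); (0, 0, 1); (2, 0, 0))


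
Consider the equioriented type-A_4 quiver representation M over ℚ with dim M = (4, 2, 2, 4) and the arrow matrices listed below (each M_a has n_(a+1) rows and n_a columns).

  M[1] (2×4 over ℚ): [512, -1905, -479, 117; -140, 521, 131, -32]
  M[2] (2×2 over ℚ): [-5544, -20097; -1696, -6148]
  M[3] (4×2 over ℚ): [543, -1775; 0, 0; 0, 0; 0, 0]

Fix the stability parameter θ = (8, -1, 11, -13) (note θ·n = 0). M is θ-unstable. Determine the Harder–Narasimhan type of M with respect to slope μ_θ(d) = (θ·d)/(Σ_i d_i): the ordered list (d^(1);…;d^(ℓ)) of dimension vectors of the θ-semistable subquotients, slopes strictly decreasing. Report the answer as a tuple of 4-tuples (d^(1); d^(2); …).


Interval decomposition of M: I[1,1]^2, I[1,2], I[1,4], I[3,3], I[4,4]^3.
HN type (ℓ=5): μ^(1)=11; μ^(2)=8; μ^(3)=7/2; μ^(4)=5/4; μ^(5)=-13

((0, 0, 1, 0); (2, 0, 0, 0); (1, 1, 0, 0); (1, 1, 1, 1); (0, 0, 0, 3))


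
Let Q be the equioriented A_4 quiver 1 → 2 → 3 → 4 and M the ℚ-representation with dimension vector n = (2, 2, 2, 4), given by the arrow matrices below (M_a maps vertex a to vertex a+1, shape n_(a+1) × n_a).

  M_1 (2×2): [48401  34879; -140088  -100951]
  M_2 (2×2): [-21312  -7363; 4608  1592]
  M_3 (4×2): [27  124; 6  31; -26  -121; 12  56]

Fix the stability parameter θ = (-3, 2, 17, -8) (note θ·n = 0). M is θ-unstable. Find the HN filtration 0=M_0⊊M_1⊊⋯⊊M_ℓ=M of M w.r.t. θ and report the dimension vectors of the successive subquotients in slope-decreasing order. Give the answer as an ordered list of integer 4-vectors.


Via rank(M_{q-1}∘⋯∘M_p): M ≅ I[1,2], I[1,4], I[3,4], I[4,4]^2.
μ_θ-semistable layers: μ^(1)=9/2; μ^(2)=2; μ^(3)=-3; μ^(4)=-8

((0, 0, 2, 2); (0, 2, 0, 0); (2, 0, 0, 0); (0, 0, 0, 2))


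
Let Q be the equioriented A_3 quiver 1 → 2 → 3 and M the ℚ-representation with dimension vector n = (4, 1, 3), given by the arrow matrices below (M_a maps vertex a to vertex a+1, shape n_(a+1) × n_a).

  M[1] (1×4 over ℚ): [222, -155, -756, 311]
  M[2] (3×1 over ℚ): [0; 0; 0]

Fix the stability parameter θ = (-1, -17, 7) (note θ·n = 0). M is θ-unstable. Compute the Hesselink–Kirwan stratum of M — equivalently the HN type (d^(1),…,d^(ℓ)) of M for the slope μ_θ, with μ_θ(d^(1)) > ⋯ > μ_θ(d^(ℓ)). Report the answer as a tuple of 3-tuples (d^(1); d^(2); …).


Interval decomposition of M: I[1,1]^3, I[1,2], I[3,3]^3.
HN type (ℓ=3): μ^(1)=7; μ^(2)=-1; μ^(3)=-9

((0, 0, 3); (3, 0, 0); (1, 1, 0))


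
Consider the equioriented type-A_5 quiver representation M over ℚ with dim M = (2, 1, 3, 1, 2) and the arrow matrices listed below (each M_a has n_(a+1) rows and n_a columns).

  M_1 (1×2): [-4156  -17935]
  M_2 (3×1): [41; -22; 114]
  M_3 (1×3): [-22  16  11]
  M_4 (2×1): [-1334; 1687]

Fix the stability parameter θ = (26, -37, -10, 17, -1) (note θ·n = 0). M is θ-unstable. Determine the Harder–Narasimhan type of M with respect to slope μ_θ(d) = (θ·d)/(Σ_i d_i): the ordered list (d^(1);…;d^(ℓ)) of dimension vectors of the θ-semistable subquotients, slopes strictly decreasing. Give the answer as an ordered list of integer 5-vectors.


Via rank(M_{q-1}∘⋯∘M_p): M ≅ I[1,1], I[1,3], I[3,3], I[3,5], I[5,5].
μ_θ-semistable layers: μ^(1)=26; μ^(2)=8; μ^(3)=-1; μ^(4)=-7; μ^(5)=-10

((1, 0, 0, 0, 0); (0, 0, 0, 1, 1); (0, 0, 0, 0, 1); (1, 1, 1, 0, 0); (0, 0, 2, 0, 0))


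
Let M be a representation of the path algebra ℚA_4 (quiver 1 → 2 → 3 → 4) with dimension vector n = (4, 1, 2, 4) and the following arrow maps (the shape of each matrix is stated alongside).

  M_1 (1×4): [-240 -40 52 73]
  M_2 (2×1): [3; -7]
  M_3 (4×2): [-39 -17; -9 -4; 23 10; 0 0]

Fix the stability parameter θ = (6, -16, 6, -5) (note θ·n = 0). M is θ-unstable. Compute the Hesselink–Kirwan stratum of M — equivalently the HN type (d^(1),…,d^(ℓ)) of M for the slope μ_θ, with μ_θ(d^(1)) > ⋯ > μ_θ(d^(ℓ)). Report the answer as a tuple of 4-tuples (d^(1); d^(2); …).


Interval decomposition of M: I[1,1]^3, I[1,4], I[3,4], I[4,4]^2.
HN type (ℓ=3): μ^(1)=6; μ^(2)=1/2; μ^(3)=-5

((3, 0, 0, 0); (0, 0, 2, 2); (1, 1, 0, 2))


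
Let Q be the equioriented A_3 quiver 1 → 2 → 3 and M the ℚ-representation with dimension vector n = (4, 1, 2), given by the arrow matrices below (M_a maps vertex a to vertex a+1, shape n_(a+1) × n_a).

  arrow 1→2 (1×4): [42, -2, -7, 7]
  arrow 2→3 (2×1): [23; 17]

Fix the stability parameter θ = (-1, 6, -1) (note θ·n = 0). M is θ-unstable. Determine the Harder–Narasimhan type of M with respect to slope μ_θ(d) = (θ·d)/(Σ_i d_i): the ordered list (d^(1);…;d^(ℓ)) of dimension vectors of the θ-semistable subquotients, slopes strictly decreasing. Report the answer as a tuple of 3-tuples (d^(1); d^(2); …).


Interval decomposition of M: I[1,1]^3, I[1,3], I[3,3].
HN type (ℓ=2): μ^(1)=5/2; μ^(2)=-1

((0, 1, 1); (4, 0, 1))


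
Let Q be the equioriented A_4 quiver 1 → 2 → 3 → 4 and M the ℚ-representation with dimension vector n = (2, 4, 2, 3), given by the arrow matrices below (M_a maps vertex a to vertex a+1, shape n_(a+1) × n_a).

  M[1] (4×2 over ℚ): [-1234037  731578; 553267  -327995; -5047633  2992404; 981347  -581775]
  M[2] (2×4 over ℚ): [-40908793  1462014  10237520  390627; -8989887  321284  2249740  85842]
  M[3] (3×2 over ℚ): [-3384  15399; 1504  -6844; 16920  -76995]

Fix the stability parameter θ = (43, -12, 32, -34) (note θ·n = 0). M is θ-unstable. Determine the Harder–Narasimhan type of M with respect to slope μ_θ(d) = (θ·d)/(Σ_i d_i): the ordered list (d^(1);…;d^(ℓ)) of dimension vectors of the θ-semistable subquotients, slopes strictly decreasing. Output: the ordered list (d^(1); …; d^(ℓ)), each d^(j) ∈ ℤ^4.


Barcode: M ≅ I[1,3], I[1,4], I[2,2]^2, I[4,4]^2. HN layers by μ_θ (5 steps, strictly decreasing):
  μ^(1)=32; μ^(2)=31/2; μ^(3)=29/4; μ^(4)=-12; μ^(5)=-34

((0, 0, 1, 0); (1, 1, 0, 0); (1, 1, 1, 1); (0, 2, 0, 0); (0, 0, 0, 2))


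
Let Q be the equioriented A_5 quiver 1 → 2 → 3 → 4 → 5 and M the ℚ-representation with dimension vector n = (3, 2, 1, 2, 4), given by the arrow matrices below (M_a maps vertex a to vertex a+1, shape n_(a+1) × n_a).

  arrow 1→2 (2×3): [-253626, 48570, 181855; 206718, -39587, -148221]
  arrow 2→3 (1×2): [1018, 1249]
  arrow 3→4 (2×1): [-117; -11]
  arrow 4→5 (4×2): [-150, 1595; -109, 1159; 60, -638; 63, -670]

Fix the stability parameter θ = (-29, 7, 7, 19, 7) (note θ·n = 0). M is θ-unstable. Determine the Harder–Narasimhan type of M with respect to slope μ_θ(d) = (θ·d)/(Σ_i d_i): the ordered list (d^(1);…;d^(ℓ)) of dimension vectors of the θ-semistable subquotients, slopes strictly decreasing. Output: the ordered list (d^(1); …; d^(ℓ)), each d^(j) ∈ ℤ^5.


Via rank(M_{q-1}∘⋯∘M_p): M ≅ I[1,1], I[1,2], I[1,5], I[4,5], I[5,5]^2.
μ_θ-semistable layers: μ^(1)=13; μ^(2)=7; μ^(3)=-29

((0, 0, 0, 2, 2); (0, 2, 1, 0, 2); (3, 0, 0, 0, 0))


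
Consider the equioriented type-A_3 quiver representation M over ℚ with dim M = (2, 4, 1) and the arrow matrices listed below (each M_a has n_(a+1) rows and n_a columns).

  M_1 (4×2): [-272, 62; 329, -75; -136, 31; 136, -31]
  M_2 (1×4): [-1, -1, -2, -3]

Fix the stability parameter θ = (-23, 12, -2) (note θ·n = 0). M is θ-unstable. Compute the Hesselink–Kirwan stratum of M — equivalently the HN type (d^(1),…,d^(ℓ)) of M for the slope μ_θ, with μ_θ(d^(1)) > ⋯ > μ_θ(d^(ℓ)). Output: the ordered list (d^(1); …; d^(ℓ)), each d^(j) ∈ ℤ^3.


Via rank(M_{q-1}∘⋯∘M_p): M ≅ I[1,2], I[1,3], I[2,2]^2.
μ_θ-semistable layers: μ^(1)=12; μ^(2)=5; μ^(3)=-23

((0, 3, 0); (0, 1, 1); (2, 0, 0))


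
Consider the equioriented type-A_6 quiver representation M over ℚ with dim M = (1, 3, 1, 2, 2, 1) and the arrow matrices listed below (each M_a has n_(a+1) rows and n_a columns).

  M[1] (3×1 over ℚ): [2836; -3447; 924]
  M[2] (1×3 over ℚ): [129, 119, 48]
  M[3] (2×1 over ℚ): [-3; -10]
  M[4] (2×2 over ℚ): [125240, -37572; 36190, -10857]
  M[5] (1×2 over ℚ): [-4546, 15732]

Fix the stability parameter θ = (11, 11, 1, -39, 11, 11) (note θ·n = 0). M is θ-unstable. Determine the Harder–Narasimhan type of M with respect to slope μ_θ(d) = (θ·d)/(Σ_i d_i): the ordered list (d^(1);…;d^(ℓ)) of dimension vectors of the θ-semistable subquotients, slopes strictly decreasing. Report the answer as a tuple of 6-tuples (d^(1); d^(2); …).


Via rank(M_{q-1}∘⋯∘M_p): M ≅ I[1,4], I[2,2]^2, I[4,6], I[5,5].
μ_θ-semistable layers: μ^(1)=11; μ^(2)=-4; μ^(3)=-39

((0, 2, 0, 0, 2, 1); (1, 1, 1, 1, 0, 0); (0, 0, 0, 1, 0, 0))


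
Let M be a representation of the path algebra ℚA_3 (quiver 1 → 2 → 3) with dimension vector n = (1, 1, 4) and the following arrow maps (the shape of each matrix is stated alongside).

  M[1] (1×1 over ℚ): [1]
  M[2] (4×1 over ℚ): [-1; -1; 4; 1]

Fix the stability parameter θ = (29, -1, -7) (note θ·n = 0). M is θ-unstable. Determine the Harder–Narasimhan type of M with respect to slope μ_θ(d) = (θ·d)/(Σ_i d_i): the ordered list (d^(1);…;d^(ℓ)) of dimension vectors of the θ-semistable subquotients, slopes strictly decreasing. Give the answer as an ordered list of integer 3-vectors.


Barcode: M ≅ I[1,3], I[3,3]^3. HN layers by μ_θ (2 steps, strictly decreasing):
  μ^(1)=7; μ^(2)=-7

((1, 1, 1); (0, 0, 3))


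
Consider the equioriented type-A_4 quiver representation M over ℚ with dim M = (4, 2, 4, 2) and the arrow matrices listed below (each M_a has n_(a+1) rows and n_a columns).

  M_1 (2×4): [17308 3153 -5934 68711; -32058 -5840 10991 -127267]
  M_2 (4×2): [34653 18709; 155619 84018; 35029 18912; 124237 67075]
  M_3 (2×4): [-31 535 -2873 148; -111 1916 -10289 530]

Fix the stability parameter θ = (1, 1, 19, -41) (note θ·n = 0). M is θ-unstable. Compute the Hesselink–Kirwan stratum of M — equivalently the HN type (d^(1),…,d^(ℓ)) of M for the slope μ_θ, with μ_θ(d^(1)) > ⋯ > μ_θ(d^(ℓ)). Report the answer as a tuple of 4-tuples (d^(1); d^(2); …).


Barcode: M ≅ I[1,1]^2, I[1,4]^2, I[3,3]^2. HN layers by μ_θ (3 steps, strictly decreasing):
  μ^(1)=19; μ^(2)=1; μ^(3)=-5

((0, 0, 2, 0); (2, 0, 0, 0); (2, 2, 2, 2))


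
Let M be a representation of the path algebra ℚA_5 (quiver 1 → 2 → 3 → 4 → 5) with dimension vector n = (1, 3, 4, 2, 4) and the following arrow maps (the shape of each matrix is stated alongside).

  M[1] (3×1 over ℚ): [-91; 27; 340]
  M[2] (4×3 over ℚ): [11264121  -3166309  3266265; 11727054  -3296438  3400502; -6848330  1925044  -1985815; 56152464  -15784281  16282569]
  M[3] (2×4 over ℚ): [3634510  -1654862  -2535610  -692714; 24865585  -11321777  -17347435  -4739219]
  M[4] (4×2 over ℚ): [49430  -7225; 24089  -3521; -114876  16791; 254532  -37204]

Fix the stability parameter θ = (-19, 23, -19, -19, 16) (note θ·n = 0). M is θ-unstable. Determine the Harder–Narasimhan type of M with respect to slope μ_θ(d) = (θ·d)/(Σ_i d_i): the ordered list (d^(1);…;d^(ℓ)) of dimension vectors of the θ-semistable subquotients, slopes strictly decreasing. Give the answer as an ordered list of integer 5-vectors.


Barcode: M ≅ I[1,5], I[2,3]^2, I[3,3], I[4,5], I[5,5]^2. HN layers by μ_θ (4 steps, strictly decreasing):
  μ^(1)=16; μ^(2)=2; μ^(3)=-5; μ^(4)=-19

((0, 0, 0, 0, 4); (0, 2, 2, 0, 0); (0, 1, 1, 1, 0); (1, 0, 1, 1, 0))


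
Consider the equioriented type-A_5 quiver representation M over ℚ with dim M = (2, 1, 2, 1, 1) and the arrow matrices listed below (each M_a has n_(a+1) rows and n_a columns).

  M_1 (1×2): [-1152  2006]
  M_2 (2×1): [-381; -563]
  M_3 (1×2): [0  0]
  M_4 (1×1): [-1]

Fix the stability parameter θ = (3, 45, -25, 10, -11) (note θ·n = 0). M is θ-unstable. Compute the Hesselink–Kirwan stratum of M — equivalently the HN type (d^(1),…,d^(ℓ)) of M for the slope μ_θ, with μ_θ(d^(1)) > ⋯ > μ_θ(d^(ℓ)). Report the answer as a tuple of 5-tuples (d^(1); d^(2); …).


Barcode: M ≅ I[1,1], I[1,3], I[3,3], I[4,5]. HN layers by μ_θ (4 steps, strictly decreasing):
  μ^(1)=10; μ^(2)=3; μ^(3)=-1/2; μ^(4)=-25

((0, 1, 1, 0, 0); (2, 0, 0, 0, 0); (0, 0, 0, 1, 1); (0, 0, 1, 0, 0))


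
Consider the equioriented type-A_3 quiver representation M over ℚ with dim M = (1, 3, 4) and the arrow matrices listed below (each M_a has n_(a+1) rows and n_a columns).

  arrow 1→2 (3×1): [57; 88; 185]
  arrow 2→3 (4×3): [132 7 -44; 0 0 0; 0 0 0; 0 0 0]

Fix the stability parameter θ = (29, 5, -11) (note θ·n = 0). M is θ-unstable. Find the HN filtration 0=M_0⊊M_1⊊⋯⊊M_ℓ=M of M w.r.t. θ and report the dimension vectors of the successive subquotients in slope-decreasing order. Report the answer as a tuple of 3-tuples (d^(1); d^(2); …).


Barcode: M ≅ I[1,2], I[2,2], I[2,3], I[3,3]^3. HN layers by μ_θ (4 steps, strictly decreasing):
  μ^(1)=17; μ^(2)=5; μ^(3)=-3; μ^(4)=-11

((1, 1, 0); (0, 1, 0); (0, 1, 1); (0, 0, 3))


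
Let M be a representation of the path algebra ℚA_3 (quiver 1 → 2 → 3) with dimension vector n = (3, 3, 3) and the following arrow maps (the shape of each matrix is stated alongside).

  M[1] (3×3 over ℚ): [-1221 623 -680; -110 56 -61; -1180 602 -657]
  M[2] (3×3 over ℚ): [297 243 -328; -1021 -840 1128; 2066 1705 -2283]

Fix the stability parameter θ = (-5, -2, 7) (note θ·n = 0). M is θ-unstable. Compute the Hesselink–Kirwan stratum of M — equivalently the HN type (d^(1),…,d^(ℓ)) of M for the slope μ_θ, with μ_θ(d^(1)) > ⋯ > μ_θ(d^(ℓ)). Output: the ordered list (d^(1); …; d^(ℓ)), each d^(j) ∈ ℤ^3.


Barcode: M ≅ I[1,1], I[1,3]^2, I[2,3]. HN layers by μ_θ (3 steps, strictly decreasing):
  μ^(1)=7; μ^(2)=-2; μ^(3)=-5

((0, 0, 3); (0, 3, 0); (3, 0, 0))


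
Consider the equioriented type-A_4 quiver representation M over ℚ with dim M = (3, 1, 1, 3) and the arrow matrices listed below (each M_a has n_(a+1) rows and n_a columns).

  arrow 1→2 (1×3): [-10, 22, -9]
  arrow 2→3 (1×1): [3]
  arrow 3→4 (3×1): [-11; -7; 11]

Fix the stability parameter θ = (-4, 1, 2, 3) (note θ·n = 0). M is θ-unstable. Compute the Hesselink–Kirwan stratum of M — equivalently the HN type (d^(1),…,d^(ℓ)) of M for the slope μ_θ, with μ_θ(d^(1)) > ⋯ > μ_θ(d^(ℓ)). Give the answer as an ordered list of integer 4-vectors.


Via rank(M_{q-1}∘⋯∘M_p): M ≅ I[1,1]^2, I[1,4], I[4,4]^2.
μ_θ-semistable layers: μ^(1)=3; μ^(2)=2; μ^(3)=1; μ^(4)=-4

((0, 0, 0, 3); (0, 0, 1, 0); (0, 1, 0, 0); (3, 0, 0, 0))


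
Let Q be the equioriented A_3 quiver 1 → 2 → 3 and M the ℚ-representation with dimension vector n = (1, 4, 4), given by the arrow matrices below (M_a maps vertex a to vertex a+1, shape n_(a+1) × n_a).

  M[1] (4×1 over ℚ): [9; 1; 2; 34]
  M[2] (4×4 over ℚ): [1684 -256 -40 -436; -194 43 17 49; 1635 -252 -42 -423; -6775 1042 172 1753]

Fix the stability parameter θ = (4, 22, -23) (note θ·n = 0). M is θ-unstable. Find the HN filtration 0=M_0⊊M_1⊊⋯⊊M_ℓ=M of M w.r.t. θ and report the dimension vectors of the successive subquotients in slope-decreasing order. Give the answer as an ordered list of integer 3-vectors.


Interval decomposition of M: I[1,3], I[2,2]^2, I[2,3], I[3,3]^2.
HN type (ℓ=4): μ^(1)=22; μ^(2)=1; μ^(3)=-1/2; μ^(4)=-23

((0, 2, 0); (1, 1, 1); (0, 1, 1); (0, 0, 2))


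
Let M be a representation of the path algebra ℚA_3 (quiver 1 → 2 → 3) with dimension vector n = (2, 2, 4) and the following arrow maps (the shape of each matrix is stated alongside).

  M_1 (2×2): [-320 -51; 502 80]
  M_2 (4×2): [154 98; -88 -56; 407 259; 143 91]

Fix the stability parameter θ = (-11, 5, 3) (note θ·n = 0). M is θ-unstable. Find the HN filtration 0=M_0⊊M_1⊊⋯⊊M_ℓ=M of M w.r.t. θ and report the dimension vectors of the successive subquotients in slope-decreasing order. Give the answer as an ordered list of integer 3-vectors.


Via rank(M_{q-1}∘⋯∘M_p): M ≅ I[1,2], I[1,3], I[3,3]^3.
μ_θ-semistable layers: μ^(1)=5; μ^(2)=4; μ^(3)=3; μ^(4)=-11

((0, 1, 0); (0, 1, 1); (0, 0, 3); (2, 0, 0))


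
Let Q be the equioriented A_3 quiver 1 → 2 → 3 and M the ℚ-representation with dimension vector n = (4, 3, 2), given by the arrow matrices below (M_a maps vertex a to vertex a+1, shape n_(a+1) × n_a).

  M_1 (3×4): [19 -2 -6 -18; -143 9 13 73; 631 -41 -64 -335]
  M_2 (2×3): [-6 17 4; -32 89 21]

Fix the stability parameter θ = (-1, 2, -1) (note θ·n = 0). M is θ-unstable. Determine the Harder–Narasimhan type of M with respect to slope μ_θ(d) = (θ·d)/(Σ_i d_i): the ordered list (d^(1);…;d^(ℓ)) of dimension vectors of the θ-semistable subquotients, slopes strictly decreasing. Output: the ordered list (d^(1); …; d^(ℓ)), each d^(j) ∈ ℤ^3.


Interval decomposition of M: I[1,1], I[1,2], I[1,3]^2.
HN type (ℓ=3): μ^(1)=2; μ^(2)=1/2; μ^(3)=-1

((0, 1, 0); (0, 2, 2); (4, 0, 0))


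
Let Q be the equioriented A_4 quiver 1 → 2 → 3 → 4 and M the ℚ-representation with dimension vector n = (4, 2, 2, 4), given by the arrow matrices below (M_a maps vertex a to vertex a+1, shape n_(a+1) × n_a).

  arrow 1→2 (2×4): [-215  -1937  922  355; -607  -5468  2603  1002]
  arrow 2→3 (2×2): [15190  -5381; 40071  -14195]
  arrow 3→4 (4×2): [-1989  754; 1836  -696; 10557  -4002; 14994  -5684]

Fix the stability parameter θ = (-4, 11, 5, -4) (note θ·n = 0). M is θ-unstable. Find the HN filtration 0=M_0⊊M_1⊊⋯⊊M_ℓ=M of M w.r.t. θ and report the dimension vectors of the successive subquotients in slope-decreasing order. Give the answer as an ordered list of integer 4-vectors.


Barcode: M ≅ I[1,1]^2, I[1,3], I[1,4], I[4,4]^3. HN layers by μ_θ (3 steps, strictly decreasing):
  μ^(1)=8; μ^(2)=4; μ^(3)=-4

((0, 1, 1, 0); (0, 1, 1, 1); (4, 0, 0, 3))


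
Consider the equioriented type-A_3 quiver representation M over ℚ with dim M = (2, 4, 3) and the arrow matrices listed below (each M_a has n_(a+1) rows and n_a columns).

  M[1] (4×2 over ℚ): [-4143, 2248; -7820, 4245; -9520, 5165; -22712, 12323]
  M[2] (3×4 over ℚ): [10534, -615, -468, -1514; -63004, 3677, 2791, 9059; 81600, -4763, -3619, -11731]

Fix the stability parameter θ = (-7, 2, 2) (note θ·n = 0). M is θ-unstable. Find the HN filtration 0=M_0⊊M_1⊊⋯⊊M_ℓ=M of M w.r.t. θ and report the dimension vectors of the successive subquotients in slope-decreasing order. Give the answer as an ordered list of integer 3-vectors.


Barcode: M ≅ I[1,3]^2, I[2,2], I[2,3]. HN layers by μ_θ (2 steps, strictly decreasing):
  μ^(1)=2; μ^(2)=-7

((0, 4, 3); (2, 0, 0))


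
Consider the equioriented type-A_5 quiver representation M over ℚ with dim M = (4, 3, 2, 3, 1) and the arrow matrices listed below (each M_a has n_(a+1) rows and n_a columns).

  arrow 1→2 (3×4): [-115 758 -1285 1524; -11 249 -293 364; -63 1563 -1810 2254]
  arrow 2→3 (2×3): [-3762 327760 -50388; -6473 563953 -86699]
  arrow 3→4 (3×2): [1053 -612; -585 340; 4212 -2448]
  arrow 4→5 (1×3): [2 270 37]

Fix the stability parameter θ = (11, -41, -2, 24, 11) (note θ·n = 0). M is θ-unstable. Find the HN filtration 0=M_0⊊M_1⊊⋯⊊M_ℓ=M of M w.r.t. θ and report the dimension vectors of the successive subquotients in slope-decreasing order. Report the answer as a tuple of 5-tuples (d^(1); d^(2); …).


Via rank(M_{q-1}∘⋯∘M_p): M ≅ I[1,1], I[1,2], I[1,3], I[1,4], I[4,4], I[4,5].
μ_θ-semistable layers: μ^(1)=24; μ^(2)=35/2; μ^(3)=11; μ^(4)=-2; μ^(5)=-15

((0, 0, 0, 2, 0); (0, 0, 0, 1, 1); (1, 0, 0, 0, 0); (0, 0, 2, 0, 0); (3, 3, 0, 0, 0))


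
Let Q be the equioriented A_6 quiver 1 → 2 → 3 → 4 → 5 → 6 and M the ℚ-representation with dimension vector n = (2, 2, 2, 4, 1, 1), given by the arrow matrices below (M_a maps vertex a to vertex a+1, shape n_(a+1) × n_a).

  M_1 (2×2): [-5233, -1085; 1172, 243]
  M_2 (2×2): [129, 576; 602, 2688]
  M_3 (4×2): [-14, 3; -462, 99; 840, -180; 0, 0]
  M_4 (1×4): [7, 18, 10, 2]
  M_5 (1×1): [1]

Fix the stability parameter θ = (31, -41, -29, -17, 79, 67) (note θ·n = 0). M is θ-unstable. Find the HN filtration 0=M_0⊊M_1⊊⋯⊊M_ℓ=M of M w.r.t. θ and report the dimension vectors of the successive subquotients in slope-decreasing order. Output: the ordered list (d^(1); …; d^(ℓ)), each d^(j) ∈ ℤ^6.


Interval decomposition of M: I[1,2], I[1,3], I[3,6], I[4,4]^3.
HN type (ℓ=5): μ^(1)=73; μ^(2)=-5; μ^(3)=-13; μ^(4)=-17; μ^(5)=-29

((0, 0, 0, 0, 1, 1); (1, 1, 0, 0, 0, 0); (1, 1, 1, 0, 0, 0); (0, 0, 0, 4, 0, 0); (0, 0, 1, 0, 0, 0))


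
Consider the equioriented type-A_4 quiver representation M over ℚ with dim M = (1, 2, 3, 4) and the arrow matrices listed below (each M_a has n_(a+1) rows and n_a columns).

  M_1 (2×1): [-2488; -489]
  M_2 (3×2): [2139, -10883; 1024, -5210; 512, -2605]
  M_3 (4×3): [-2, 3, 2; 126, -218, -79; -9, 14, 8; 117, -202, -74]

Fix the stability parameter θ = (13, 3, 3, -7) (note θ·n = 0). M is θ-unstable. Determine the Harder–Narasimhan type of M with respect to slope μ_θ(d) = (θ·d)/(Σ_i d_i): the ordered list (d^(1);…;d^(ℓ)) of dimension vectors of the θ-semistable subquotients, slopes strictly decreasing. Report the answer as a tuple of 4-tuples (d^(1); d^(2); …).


Interval decomposition of M: I[1,4], I[2,4], I[3,4], I[4,4].
HN type (ℓ=4): μ^(1)=3; μ^(2)=-1/3; μ^(3)=-2; μ^(4)=-7

((1, 1, 1, 1); (0, 1, 1, 1); (0, 0, 1, 1); (0, 0, 0, 1))


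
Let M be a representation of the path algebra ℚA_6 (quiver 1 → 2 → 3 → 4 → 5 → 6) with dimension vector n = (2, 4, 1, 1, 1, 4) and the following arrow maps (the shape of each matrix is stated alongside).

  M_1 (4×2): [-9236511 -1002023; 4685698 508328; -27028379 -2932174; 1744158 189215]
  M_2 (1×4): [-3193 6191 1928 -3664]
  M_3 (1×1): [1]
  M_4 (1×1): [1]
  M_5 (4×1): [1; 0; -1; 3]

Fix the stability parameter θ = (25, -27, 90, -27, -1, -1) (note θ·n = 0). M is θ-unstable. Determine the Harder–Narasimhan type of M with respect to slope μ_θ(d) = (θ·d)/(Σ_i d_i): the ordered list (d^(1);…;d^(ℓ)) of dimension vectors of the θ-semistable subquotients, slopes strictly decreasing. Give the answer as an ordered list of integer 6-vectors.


Barcode: M ≅ I[1,2], I[1,6], I[2,2]^2, I[6,6]^3. HN layers by μ_θ (3 steps, strictly decreasing):
  μ^(1)=61/4; μ^(2)=-1; μ^(3)=-27

((0, 0, 1, 1, 1, 1); (2, 2, 0, 0, 0, 3); (0, 2, 0, 0, 0, 0))


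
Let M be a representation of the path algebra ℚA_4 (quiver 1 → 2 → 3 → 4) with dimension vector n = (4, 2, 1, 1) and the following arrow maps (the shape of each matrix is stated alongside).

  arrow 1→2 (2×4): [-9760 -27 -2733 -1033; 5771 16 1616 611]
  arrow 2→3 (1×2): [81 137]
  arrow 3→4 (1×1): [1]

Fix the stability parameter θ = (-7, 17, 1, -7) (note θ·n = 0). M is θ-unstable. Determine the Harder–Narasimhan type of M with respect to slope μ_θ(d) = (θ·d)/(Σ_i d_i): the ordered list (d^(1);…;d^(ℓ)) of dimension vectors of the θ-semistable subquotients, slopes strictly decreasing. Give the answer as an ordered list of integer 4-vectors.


Interval decomposition of M: I[1,1]^2, I[1,2], I[1,4].
HN type (ℓ=3): μ^(1)=17; μ^(2)=11/3; μ^(3)=-7

((0, 1, 0, 0); (0, 1, 1, 1); (4, 0, 0, 0))


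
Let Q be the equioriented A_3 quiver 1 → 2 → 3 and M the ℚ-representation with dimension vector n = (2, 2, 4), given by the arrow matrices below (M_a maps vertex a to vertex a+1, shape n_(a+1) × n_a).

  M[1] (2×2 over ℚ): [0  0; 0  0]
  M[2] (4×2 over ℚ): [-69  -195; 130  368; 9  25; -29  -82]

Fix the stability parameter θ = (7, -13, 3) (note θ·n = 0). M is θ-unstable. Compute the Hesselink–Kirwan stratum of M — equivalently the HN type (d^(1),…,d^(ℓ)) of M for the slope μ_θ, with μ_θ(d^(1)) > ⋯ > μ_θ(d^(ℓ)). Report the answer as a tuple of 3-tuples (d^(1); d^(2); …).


Via rank(M_{q-1}∘⋯∘M_p): M ≅ I[1,1]^2, I[2,3]^2, I[3,3]^2.
μ_θ-semistable layers: μ^(1)=7; μ^(2)=3; μ^(3)=-13

((2, 0, 0); (0, 0, 4); (0, 2, 0))
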